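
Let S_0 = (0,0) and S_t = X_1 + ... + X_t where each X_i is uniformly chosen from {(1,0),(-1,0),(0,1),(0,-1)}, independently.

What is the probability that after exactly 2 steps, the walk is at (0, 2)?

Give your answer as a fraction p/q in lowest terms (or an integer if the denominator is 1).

Answer: 1/16

Derivation:
Let h be the number of horizontal steps (so 2-h are vertical). To end at (0,2) need (h+0)/2 right-steps and ((2-h)+2)/2 up-steps.
Sum over h with 0 ≤ h ≤ 0, h ≡ 0 (mod 2), 2-h ≡ 0 (mod 2):
h=0: C(2,0)·C(0,0)·C(2,2) = 1·1·1 = 1
Total favorable: 1
Total paths: 4^2 = 16
P = 1/16 = 1/16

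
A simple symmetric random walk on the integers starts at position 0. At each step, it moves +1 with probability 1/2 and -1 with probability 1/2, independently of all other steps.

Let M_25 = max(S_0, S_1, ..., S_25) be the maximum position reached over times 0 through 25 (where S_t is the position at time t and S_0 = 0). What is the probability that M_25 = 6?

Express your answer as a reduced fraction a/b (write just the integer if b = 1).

Let M_25 = max(S_0,...,S_25). Use the reflection principle: for j ≥ 1, #{paths with M_25 ≥ j} = #{S_25 ≥ j} + #{S_25 ≥ j+1}.
By reflection, #{M_25 ≥ 6} = #{S_25 ≥ 6} + #{S_25 ≥ 7} = 3850756 + 3850756 = 7701512.
#{M_25 ≥ 7} = #{S_25 ≥ 7} + #{S_25 ≥ 8} = 3850756 + 1807781 = 5658537.
#{M_25 = 6} = 7701512 - 5658537 = 2042975.
P(M_25 = 6) = 2042975/33554432 = 2042975/33554432

Answer: 2042975/33554432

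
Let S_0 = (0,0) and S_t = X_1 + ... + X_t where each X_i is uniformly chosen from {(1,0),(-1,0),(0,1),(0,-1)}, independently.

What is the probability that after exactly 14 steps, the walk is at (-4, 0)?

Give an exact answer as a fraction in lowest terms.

Answer: 1002001/67108864

Derivation:
Let h be the number of horizontal steps (so 14-h are vertical). To end at (-4,0) need (h-4)/2 right-steps and ((14-h)+0)/2 up-steps.
Sum over h with 4 ≤ h ≤ 14, h ≡ 0 (mod 2), 14-h ≡ 0 (mod 2):
h=4: C(14,4)·C(4,0)·C(10,5) = 1001·1·252 = 252252
h=6: C(14,6)·C(6,1)·C(8,4) = 3003·6·70 = 1261260
h=8: C(14,8)·C(8,2)·C(6,3) = 3003·28·20 = 1681680
h=10: C(14,10)·C(10,3)·C(4,2) = 1001·120·6 = 720720
h=12: C(14,12)·C(12,4)·C(2,1) = 91·495·2 = 90090
h=14: C(14,14)·C(14,5)·C(0,0) = 1·2002·1 = 2002
Total favorable: 4008004
Total paths: 4^14 = 268435456
P = 4008004/268435456 = 1002001/67108864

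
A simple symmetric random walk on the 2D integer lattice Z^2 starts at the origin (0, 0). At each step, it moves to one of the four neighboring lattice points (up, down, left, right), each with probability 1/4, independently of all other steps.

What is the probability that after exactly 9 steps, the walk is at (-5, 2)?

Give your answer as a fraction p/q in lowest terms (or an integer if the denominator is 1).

Let h be the number of horizontal steps (so 9-h are vertical). To end at (-5,2) need (h-5)/2 right-steps and ((9-h)+2)/2 up-steps.
Sum over h with 5 ≤ h ≤ 7, h ≡ 1 (mod 2), 9-h ≡ 0 (mod 2):
h=5: C(9,5)·C(5,0)·C(4,3) = 126·1·4 = 504
h=7: C(9,7)·C(7,1)·C(2,2) = 36·7·1 = 252
Total favorable: 756
Total paths: 4^9 = 262144
P = 756/262144 = 189/65536

Answer: 189/65536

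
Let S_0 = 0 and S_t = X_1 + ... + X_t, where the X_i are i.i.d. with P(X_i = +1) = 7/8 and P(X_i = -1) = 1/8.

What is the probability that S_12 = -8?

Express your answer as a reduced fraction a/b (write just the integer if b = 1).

To reach position -8 after 12 steps: need 2 steps of +1 and 10 steps of -1.
Number of such sequences: C(12,2) = 66
Each has probability (7/8)^2 · (1/8)^10 = 49/68719476736
P = 66 · 49/68719476736 = 1617/34359738368

Answer: 1617/34359738368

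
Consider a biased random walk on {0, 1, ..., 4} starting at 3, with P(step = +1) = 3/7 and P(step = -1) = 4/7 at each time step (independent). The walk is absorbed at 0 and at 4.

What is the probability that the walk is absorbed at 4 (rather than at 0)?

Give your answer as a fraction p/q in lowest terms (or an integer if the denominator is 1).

Answer: 111/175

Derivation:
Biased walk: p = 3/7, q = 4/7, r = q/p = 4/3
Gambler's ruin: P(hit 4 before 0 | start at 3) = (1 - r^a)/(1 - r^N)
r^3 = 64/27; r^4 = 256/81
P = (1 - 64/27) / (1 - 256/81) = -37/27 / -175/81 = 111/175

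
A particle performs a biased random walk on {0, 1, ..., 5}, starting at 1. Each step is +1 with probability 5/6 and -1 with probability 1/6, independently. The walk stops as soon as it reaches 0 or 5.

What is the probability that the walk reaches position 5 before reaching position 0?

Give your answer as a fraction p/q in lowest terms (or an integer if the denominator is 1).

Biased walk: p = 5/6, q = 1/6, r = q/p = 1/5
Gambler's ruin: P(hit 5 before 0 | start at 1) = (1 - r^a)/(1 - r^N)
r^1 = 1/5; r^5 = 1/3125
P = (1 - 1/5) / (1 - 1/3125) = 4/5 / 3124/3125 = 625/781

Answer: 625/781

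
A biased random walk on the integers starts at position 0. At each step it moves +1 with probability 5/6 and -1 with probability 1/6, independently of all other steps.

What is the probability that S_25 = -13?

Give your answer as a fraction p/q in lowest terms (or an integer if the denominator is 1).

Answer: 691796875/7107572007482425344

Derivation:
To reach position -13 after 25 steps: need 6 steps of +1 and 19 steps of -1.
Number of such sequences: C(25,6) = 177100
Each has probability (5/6)^6 · (1/6)^19 = 15625/28430288029929701376
P = 177100 · 15625/28430288029929701376 = 691796875/7107572007482425344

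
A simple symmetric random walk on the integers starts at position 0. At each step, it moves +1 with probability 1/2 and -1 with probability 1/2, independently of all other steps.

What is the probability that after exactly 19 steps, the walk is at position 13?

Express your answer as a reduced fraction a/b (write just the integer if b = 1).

To reach position 13 after 19 steps: need 16 steps of +1 and 3 of -1.
Favorable paths: C(19,16) = 969
Total paths: 2^19 = 524288
P = 969/524288 = 969/524288

Answer: 969/524288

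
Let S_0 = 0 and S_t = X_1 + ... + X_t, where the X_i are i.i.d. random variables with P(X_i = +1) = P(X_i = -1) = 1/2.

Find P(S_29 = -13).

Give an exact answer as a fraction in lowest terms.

To reach position -13 after 29 steps: need 8 steps of +1 and 21 of -1.
Favorable paths: C(29,8) = 4292145
Total paths: 2^29 = 536870912
P = 4292145/536870912 = 4292145/536870912

Answer: 4292145/536870912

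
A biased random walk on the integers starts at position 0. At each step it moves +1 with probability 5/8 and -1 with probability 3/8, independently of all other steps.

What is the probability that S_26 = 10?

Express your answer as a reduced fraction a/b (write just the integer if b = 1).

To reach position 10 after 26 steps: need 18 steps of +1 and 8 steps of -1.
Number of such sequences: C(26,18) = 1562275
Each has probability (5/8)^18 · (3/8)^8 = 25028228759765625/302231454903657293676544
P = 1562275 · 25028228759765625/302231454903657293676544 = 39100976085662841796875/302231454903657293676544

Answer: 39100976085662841796875/302231454903657293676544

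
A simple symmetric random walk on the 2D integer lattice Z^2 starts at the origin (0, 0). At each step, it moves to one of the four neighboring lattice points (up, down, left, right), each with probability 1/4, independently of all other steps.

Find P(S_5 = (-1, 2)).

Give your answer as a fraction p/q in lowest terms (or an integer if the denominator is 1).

Answer: 25/512

Derivation:
Let h be the number of horizontal steps (so 5-h are vertical). To end at (-1,2) need (h-1)/2 right-steps and ((5-h)+2)/2 up-steps.
Sum over h with 1 ≤ h ≤ 3, h ≡ 1 (mod 2), 5-h ≡ 0 (mod 2):
h=1: C(5,1)·C(1,0)·C(4,3) = 5·1·4 = 20
h=3: C(5,3)·C(3,1)·C(2,2) = 10·3·1 = 30
Total favorable: 50
Total paths: 4^5 = 1024
P = 50/1024 = 25/512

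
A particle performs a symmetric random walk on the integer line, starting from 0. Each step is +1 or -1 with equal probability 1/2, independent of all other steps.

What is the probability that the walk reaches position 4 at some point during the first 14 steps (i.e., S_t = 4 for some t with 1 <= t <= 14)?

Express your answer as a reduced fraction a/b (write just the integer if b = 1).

Answer: 309/1024

Derivation:
Count via complement. Let g(t,s) = #length-t paths at position s with S_1..S_t all ≠ 4.
g(t,s) = g(t-1,s-1) + g(t-1,s+1) for s ≠ 4; g(t,4) = 0.
t=0: g(0,0)=1
t=1: g(1,-1)=1 g(1,1)=1
t=2: g(2,-2)=1 g(2,0)=2 g(2,2)=1
t=3: g(3,-3)=1 g(3,-1)=3 g(3,1)=3 g(3,3)=1
t=4: g(4,-4)=1 g(4,-2)=4 g(4,0)=6 g(4,2)=4
t=5: g(5,-5)=1 g(5,-3)=5 g(5,-1)=10 g(5,1)=10 g(5,3)=4
t=6: g(6,-6)=1 g(6,-4)=6 g(6,-2)=15 g(6,0)=20 g(6,2)=14
t=7: g(7,-7)=1 g(7,-5)=7 g(7,-3)=21 g(7,-1)=35 g(7,1)=34 g(7,3)=14
t=8: g(8,-8)=1 g(8,-6)=8 g(8,-4)=28 g(8,-2)=56 g(8,0)=69 g(8,2)=48
t=9: g(9,-9)=1 g(9,-7)=9 g(9,-5)=36 g(9,-3)=84 g(9,-1)=125 g(9,1)=117 g(9,3)=48
t=10: g(10,-10)=1 g(10,-8)=10 g(10,-6)=45 g(10,-4)=120 g(10,-2)=209 g(10,0)=242 g(10,2)=165
t=11: g(11,-11)=1 g(11,-9)=11 g(11,-7)=55 g(11,-5)=165 g(11,-3)=329 g(11,-1)=451 g(11,1)=407 g(11,3)=165
t=12: g(12,-12)=1 g(12,-10)=12 g(12,-8)=66 g(12,-6)=220 g(12,-4)=494 g(12,-2)=780 g(12,0)=858 g(12,2)=572
t=13: g(13,-13)=1 g(13,-11)=13 g(13,-9)=78 g(13,-7)=286 g(13,-5)=714 g(13,-3)=1274 g(13,-1)=1638 g(13,1)=1430 g(13,3)=572
t=14: g(14,-14)=1 g(14,-12)=14 g(14,-10)=91 g(14,-8)=364 g(14,-6)=1000 g(14,-4)=1988 g(14,-2)=2912 g(14,0)=3068 g(14,2)=2002
Paths never hitting 4: Σ_s g(14,s) = 11440
Paths hitting 4: 2^14 - 11440 = 4944
P = 4944/16384 = 309/1024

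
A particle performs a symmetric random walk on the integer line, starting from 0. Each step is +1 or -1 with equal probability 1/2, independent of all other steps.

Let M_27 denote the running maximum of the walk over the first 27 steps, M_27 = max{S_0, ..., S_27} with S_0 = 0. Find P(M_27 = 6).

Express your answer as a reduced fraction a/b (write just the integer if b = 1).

Let M_27 = max(S_0,...,S_27). Use the reflection principle: for j ≥ 1, #{paths with M_27 ≥ j} = #{S_27 ≥ j} + #{S_27 ≥ j+1}.
By reflection, #{M_27 ≥ 6} = #{S_27 ≥ 6} + #{S_27 ≥ 7} = 16628809 + 16628809 = 33257618.
#{M_27 ≥ 7} = #{S_27 ≥ 7} + #{S_27 ≥ 8} = 16628809 + 8192524 = 24821333.
#{M_27 = 6} = 33257618 - 24821333 = 8436285.
P(M_27 = 6) = 8436285/134217728 = 8436285/134217728

Answer: 8436285/134217728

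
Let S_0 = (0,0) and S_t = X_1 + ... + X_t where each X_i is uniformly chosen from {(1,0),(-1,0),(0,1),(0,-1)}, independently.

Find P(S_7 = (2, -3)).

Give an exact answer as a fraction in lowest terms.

Let h be the number of horizontal steps (so 7-h are vertical). To end at (2,-3) need (h+2)/2 right-steps and ((7-h)-3)/2 up-steps.
Sum over h with 2 ≤ h ≤ 4, h ≡ 0 (mod 2), 7-h ≡ 1 (mod 2):
h=2: C(7,2)·C(2,2)·C(5,1) = 21·1·5 = 105
h=4: C(7,4)·C(4,3)·C(3,0) = 35·4·1 = 140
Total favorable: 245
Total paths: 4^7 = 16384
P = 245/16384 = 245/16384

Answer: 245/16384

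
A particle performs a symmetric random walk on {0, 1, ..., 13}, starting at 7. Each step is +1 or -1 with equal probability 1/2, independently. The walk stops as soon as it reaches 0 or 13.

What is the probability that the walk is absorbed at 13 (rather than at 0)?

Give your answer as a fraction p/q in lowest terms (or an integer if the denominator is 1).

Symmetric walk (p = 1/2): the harmonic-function argument gives P(hit 13 before 0 | start at 7) = a/N.
P = 7/13 = 7/13

Answer: 7/13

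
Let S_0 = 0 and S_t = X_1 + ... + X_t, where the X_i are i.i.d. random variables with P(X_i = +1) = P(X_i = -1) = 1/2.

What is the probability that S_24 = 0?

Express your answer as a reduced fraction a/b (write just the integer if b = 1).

Answer: 676039/4194304

Derivation:
To return to 0 after 24 steps: need exactly 12 steps of +1 and 12 of -1.
Favorable paths: C(24,12) = 2704156
Total paths: 2^24 = 16777216
P = 2704156/16777216 = 676039/4194304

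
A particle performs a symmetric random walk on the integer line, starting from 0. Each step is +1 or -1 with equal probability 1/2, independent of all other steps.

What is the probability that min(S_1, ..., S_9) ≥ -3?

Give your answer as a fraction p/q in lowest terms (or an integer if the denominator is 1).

Answer: 105/128

Derivation:
Let f(t,s) = #length-t paths at position s with S_1..S_t all ≥ -3.
f(t,s) = f(t-1,s-1) + f(t-1,s+1) for s ≥ -3; f(t,s) = 0 for s < -3.
t=0: f(0,0)=1
t=1: f(1,-1)=1 f(1,1)=1
t=2: f(2,-2)=1 f(2,0)=2 f(2,2)=1
t=3: f(3,-3)=1 f(3,-1)=3 f(3,1)=3 f(3,3)=1
t=4: f(4,-2)=4 f(4,0)=6 f(4,2)=4 f(4,4)=1
t=5: f(5,-3)=4 f(5,-1)=10 f(5,1)=10 f(5,3)=5 f(5,5)=1
t=6: f(6,-2)=14 f(6,0)=20 f(6,2)=15 f(6,4)=6 f(6,6)=1
t=7: f(7,-3)=14 f(7,-1)=34 f(7,1)=35 f(7,3)=21 f(7,5)=7 f(7,7)=1
t=8: f(8,-2)=48 f(8,0)=69 f(8,2)=56 f(8,4)=28 f(8,6)=8 f(8,8)=1
t=9: f(9,-3)=48 f(9,-1)=117 f(9,1)=125 f(9,3)=84 f(9,5)=36 f(9,7)=9 f(9,9)=1
Σ_s f(9,s) = 420
P = 420/512 = 105/128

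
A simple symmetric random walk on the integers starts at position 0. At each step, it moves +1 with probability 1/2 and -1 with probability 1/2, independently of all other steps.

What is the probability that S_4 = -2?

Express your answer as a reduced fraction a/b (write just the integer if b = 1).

To reach position -2 after 4 steps: need 1 step of +1 and 3 of -1.
Favorable paths: C(4,1) = 4
Total paths: 2^4 = 16
P = 4/16 = 1/4

Answer: 1/4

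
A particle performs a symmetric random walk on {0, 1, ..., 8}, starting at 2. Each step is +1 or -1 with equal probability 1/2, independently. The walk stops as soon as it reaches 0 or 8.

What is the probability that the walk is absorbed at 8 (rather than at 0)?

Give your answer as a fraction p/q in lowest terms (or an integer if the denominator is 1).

Answer: 1/4

Derivation:
Symmetric walk (p = 1/2): the harmonic-function argument gives P(hit 8 before 0 | start at 2) = a/N.
P = 2/8 = 1/4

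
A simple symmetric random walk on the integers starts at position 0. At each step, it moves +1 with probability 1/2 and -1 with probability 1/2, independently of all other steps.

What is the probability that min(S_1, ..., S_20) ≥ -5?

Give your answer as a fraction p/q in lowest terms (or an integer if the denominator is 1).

Answer: 106267/131072

Derivation:
Let f(t,s) = #length-t paths at position s with S_1..S_t all ≥ -5.
f(t,s) = f(t-1,s-1) + f(t-1,s+1) for s ≥ -5; f(t,s) = 0 for s < -5.
t=0: f(0,0)=1
t=1: f(1,-1)=1 f(1,1)=1
t=2: f(2,-2)=1 f(2,0)=2 f(2,2)=1
t=3: f(3,-3)=1 f(3,-1)=3 f(3,1)=3 f(3,3)=1
t=4: f(4,-4)=1 f(4,-2)=4 f(4,0)=6 f(4,2)=4 f(4,4)=1
t=5: f(5,-5)=1 f(5,-3)=5 f(5,-1)=10 f(5,1)=10 f(5,3)=5 f(5,5)=1
t=6: f(6,-4)=6 f(6,-2)=15 f(6,0)=20 f(6,2)=15 f(6,4)=6 f(6,6)=1
t=7: f(7,-5)=6 f(7,-3)=21 f(7,-1)=35 f(7,1)=35 f(7,3)=21 f(7,5)=7 f(7,7)=1
t=8: f(8,-4)=27 f(8,-2)=56 f(8,0)=70 f(8,2)=56 f(8,4)=28 f(8,6)=8 f(8,8)=1
t=9: f(9,-5)=27 f(9,-3)=83 f(9,-1)=126 f(9,1)=126 f(9,3)=84 f(9,5)=36 f(9,7)=9 f(9,9)=1
t=10: f(10,-4)=110 f(10,-2)=209 f(10,0)=252 f(10,2)=210 f(10,4)=120 f(10,6)=45 f(10,8)=10 f(10,10)=1
t=11: f(11,-5)=110 f(11,-3)=319 f(11,-1)=461 f(11,1)=462 f(11,3)=330 f(11,5)=165 f(11,7)=55 f(11,9)=11 f(11,11)=1
t=12: f(12,-4)=429 f(12,-2)=780 f(12,0)=923 f(12,2)=792 f(12,4)=495 f(12,6)=220 f(12,8)=66 f(12,10)=12 f(12,12)=1
t=13: f(13,-5)=429 f(13,-3)=1209 f(13,-1)=1703 f(13,1)=1715 f(13,3)=1287 f(13,5)=715 f(13,7)=286 f(13,9)=78 f(13,11)=13 f(13,13)=1
t=14: f(14,-4)=1638 f(14,-2)=2912 f(14,0)=3418 f(14,2)=3002 f(14,4)=2002 f(14,6)=1001 f(14,8)=364 f(14,10)=91 f(14,12)=14 f(14,14)=1
t=15: f(15,-5)=1638 f(15,-3)=4550 f(15,-1)=6330 f(15,1)=6420 f(15,3)=5004 f(15,5)=3003 f(15,7)=1365 f(15,9)=455 f(15,11)=105 f(15,13)=15 f(15,15)=1
t=16: f(16,-4)=6188 f(16,-2)=10880 f(16,0)=12750 f(16,2)=11424 f(16,4)=8007 f(16,6)=4368 f(16,8)=1820 f(16,10)=560 f(16,12)=120 f(16,14)=16 f(16,16)=1
t=17: f(17,-5)=6188 f(17,-3)=17068 f(17,-1)=23630 f(17,1)=24174 f(17,3)=19431 f(17,5)=12375 f(17,7)=6188 f(17,9)=2380 f(17,11)=680 f(17,13)=136 f(17,15)=17 f(17,17)=1
t=18: f(18,-4)=23256 f(18,-2)=40698 f(18,0)=47804 f(18,2)=43605 f(18,4)=31806 f(18,6)=18563 f(18,8)=8568 f(18,10)=3060 f(18,12)=816 f(18,14)=153 f(18,16)=18 f(18,18)=1
t=19: f(19,-5)=23256 f(19,-3)=63954 f(19,-1)=88502 f(19,1)=91409 f(19,3)=75411 f(19,5)=50369 f(19,7)=27131 f(19,9)=11628 f(19,11)=3876 f(19,13)=969 f(19,15)=171 f(19,17)=19 f(19,19)=1
t=20: f(20,-4)=87210 f(20,-2)=152456 f(20,0)=179911 f(20,2)=166820 f(20,4)=125780 f(20,6)=77500 f(20,8)=38759 f(20,10)=15504 f(20,12)=4845 f(20,14)=1140 f(20,16)=190 f(20,18)=20 f(20,20)=1
Σ_s f(20,s) = 850136
P = 850136/1048576 = 106267/131072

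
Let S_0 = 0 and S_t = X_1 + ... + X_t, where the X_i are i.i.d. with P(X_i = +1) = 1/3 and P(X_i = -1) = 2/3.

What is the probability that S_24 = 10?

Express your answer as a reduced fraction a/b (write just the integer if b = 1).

Answer: 4922368/31381059609

Derivation:
To reach position 10 after 24 steps: need 17 steps of +1 and 7 steps of -1.
Number of such sequences: C(24,17) = 346104
Each has probability (1/3)^17 · (2/3)^7 = 128/282429536481
P = 346104 · 128/282429536481 = 4922368/31381059609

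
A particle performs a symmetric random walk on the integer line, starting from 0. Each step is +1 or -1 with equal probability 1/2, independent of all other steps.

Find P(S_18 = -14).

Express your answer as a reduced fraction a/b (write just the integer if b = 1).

Answer: 153/262144

Derivation:
To reach position -14 after 18 steps: need 2 steps of +1 and 16 of -1.
Favorable paths: C(18,2) = 153
Total paths: 2^18 = 262144
P = 153/262144 = 153/262144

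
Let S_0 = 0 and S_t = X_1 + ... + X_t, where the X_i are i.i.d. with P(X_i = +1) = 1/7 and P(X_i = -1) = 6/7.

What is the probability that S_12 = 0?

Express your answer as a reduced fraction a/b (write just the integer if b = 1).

Answer: 6158592/1977326743

Derivation:
To be at 0 after 12 steps: need exactly 6 steps of +1 and 6 of -1.
Number of such sequences: C(12,6) = 924
Each has probability (1/7)^6 · (6/7)^6 = 46656/13841287201
P = 924 · 46656/13841287201 = 6158592/1977326743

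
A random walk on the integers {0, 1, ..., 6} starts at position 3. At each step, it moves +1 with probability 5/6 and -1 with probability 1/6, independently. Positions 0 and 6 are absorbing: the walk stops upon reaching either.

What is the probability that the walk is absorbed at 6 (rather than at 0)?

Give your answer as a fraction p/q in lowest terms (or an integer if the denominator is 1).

Answer: 125/126

Derivation:
Biased walk: p = 5/6, q = 1/6, r = q/p = 1/5
Gambler's ruin: P(hit 6 before 0 | start at 3) = (1 - r^a)/(1 - r^N)
r^3 = 1/125; r^6 = 1/15625
P = (1 - 1/125) / (1 - 1/15625) = 124/125 / 15624/15625 = 125/126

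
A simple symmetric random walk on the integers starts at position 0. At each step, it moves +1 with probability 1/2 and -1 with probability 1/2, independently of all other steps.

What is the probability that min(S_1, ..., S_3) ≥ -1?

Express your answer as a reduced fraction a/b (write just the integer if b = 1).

Let f(t,s) = #length-t paths at position s with S_1..S_t all ≥ -1.
f(t,s) = f(t-1,s-1) + f(t-1,s+1) for s ≥ -1; f(t,s) = 0 for s < -1.
t=0: f(0,0)=1
t=1: f(1,-1)=1 f(1,1)=1
t=2: f(2,0)=2 f(2,2)=1
t=3: f(3,-1)=2 f(3,1)=3 f(3,3)=1
Σ_s f(3,s) = 6
P = 6/8 = 3/4

Answer: 3/4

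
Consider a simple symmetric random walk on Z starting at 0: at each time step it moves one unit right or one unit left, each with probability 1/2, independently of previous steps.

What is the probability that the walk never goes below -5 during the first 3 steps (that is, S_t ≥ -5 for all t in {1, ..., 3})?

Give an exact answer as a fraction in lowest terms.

Let f(t,s) = #length-t paths at position s with S_1..S_t all ≥ -5.
f(t,s) = f(t-1,s-1) + f(t-1,s+1) for s ≥ -5; f(t,s) = 0 for s < -5.
t=0: f(0,0)=1
t=1: f(1,-1)=1 f(1,1)=1
t=2: f(2,-2)=1 f(2,0)=2 f(2,2)=1
t=3: f(3,-3)=1 f(3,-1)=3 f(3,1)=3 f(3,3)=1
Σ_s f(3,s) = 8
P = 8/8 = 1

Answer: 1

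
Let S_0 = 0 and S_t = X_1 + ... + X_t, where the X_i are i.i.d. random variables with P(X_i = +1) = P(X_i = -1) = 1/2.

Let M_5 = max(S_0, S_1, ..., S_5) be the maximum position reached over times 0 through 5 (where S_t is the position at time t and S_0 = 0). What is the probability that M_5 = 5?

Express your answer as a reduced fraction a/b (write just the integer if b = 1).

Answer: 1/32

Derivation:
Let M_5 = max(S_0,...,S_5). Use the reflection principle: for j ≥ 1, #{paths with M_5 ≥ j} = #{S_5 ≥ j} + #{S_5 ≥ j+1}.
By reflection, #{M_5 ≥ 5} = #{S_5 ≥ 5} + #{S_5 ≥ 6} = 1 + 0 = 1.
#{M_5 ≥ 6} = #{S_5 ≥ 6} + #{S_5 ≥ 7} = 0 + 0 = 0.
#{M_5 = 5} = 1 - 0 = 1.
P(M_5 = 5) = 1/32 = 1/32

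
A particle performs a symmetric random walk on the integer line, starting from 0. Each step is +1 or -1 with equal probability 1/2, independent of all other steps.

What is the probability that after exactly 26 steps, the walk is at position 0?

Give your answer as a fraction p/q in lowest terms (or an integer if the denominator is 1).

Answer: 1300075/8388608

Derivation:
To return to 0 after 26 steps: need exactly 13 steps of +1 and 13 of -1.
Favorable paths: C(26,13) = 10400600
Total paths: 2^26 = 67108864
P = 10400600/67108864 = 1300075/8388608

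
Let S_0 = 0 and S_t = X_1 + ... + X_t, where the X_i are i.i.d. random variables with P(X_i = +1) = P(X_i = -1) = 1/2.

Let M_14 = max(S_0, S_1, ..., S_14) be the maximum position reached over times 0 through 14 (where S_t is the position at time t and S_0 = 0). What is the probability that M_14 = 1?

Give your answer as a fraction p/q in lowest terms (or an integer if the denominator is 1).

Answer: 3003/16384

Derivation:
Let M_14 = max(S_0,...,S_14). Use the reflection principle: for j ≥ 1, #{paths with M_14 ≥ j} = #{S_14 ≥ j} + #{S_14 ≥ j+1}.
By reflection, #{M_14 ≥ 1} = #{S_14 ≥ 1} + #{S_14 ≥ 2} = 6476 + 6476 = 12952.
#{M_14 ≥ 2} = #{S_14 ≥ 2} + #{S_14 ≥ 3} = 6476 + 3473 = 9949.
#{M_14 = 1} = 12952 - 9949 = 3003.
P(M_14 = 1) = 3003/16384 = 3003/16384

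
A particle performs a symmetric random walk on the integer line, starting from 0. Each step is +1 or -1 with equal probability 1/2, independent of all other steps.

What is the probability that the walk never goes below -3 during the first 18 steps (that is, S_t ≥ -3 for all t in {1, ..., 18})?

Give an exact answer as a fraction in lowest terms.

Let f(t,s) = #length-t paths at position s with S_1..S_t all ≥ -3.
f(t,s) = f(t-1,s-1) + f(t-1,s+1) for s ≥ -3; f(t,s) = 0 for s < -3.
t=0: f(0,0)=1
t=1: f(1,-1)=1 f(1,1)=1
t=2: f(2,-2)=1 f(2,0)=2 f(2,2)=1
t=3: f(3,-3)=1 f(3,-1)=3 f(3,1)=3 f(3,3)=1
t=4: f(4,-2)=4 f(4,0)=6 f(4,2)=4 f(4,4)=1
t=5: f(5,-3)=4 f(5,-1)=10 f(5,1)=10 f(5,3)=5 f(5,5)=1
t=6: f(6,-2)=14 f(6,0)=20 f(6,2)=15 f(6,4)=6 f(6,6)=1
t=7: f(7,-3)=14 f(7,-1)=34 f(7,1)=35 f(7,3)=21 f(7,5)=7 f(7,7)=1
t=8: f(8,-2)=48 f(8,0)=69 f(8,2)=56 f(8,4)=28 f(8,6)=8 f(8,8)=1
t=9: f(9,-3)=48 f(9,-1)=117 f(9,1)=125 f(9,3)=84 f(9,5)=36 f(9,7)=9 f(9,9)=1
t=10: f(10,-2)=165 f(10,0)=242 f(10,2)=209 f(10,4)=120 f(10,6)=45 f(10,8)=10 f(10,10)=1
t=11: f(11,-3)=165 f(11,-1)=407 f(11,1)=451 f(11,3)=329 f(11,5)=165 f(11,7)=55 f(11,9)=11 f(11,11)=1
t=12: f(12,-2)=572 f(12,0)=858 f(12,2)=780 f(12,4)=494 f(12,6)=220 f(12,8)=66 f(12,10)=12 f(12,12)=1
t=13: f(13,-3)=572 f(13,-1)=1430 f(13,1)=1638 f(13,3)=1274 f(13,5)=714 f(13,7)=286 f(13,9)=78 f(13,11)=13 f(13,13)=1
t=14: f(14,-2)=2002 f(14,0)=3068 f(14,2)=2912 f(14,4)=1988 f(14,6)=1000 f(14,8)=364 f(14,10)=91 f(14,12)=14 f(14,14)=1
t=15: f(15,-3)=2002 f(15,-1)=5070 f(15,1)=5980 f(15,3)=4900 f(15,5)=2988 f(15,7)=1364 f(15,9)=455 f(15,11)=105 f(15,13)=15 f(15,15)=1
t=16: f(16,-2)=7072 f(16,0)=11050 f(16,2)=10880 f(16,4)=7888 f(16,6)=4352 f(16,8)=1819 f(16,10)=560 f(16,12)=120 f(16,14)=16 f(16,16)=1
t=17: f(17,-3)=7072 f(17,-1)=18122 f(17,1)=21930 f(17,3)=18768 f(17,5)=12240 f(17,7)=6171 f(17,9)=2379 f(17,11)=680 f(17,13)=136 f(17,15)=17 f(17,17)=1
t=18: f(18,-2)=25194 f(18,0)=40052 f(18,2)=40698 f(18,4)=31008 f(18,6)=18411 f(18,8)=8550 f(18,10)=3059 f(18,12)=816 f(18,14)=153 f(18,16)=18 f(18,18)=1
Σ_s f(18,s) = 167960
P = 167960/262144 = 20995/32768

Answer: 20995/32768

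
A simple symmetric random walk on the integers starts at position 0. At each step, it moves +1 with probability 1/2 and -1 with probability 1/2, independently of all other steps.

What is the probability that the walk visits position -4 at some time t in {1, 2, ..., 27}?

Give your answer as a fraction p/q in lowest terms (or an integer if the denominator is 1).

Count via complement. Let g(t,s) = #length-t paths at position s with S_1..S_t all ≠ -4.
g(t,s) = g(t-1,s-1) + g(t-1,s+1) for s ≠ -4; g(t,-4) = 0.
t=0: g(0,0)=1
t=1: g(1,-1)=1 g(1,1)=1
t=2: g(2,-2)=1 g(2,0)=2 g(2,2)=1
t=3: g(3,-3)=1 g(3,-1)=3 g(3,1)=3 g(3,3)=1
t=4: g(4,-2)=4 g(4,0)=6 g(4,2)=4 g(4,4)=1
t=5: g(5,-3)=4 g(5,-1)=10 g(5,1)=10 g(5,3)=5 g(5,5)=1
t=6: g(6,-2)=14 g(6,0)=20 g(6,2)=15 g(6,4)=6 g(6,6)=1
t=7: g(7,-3)=14 g(7,-1)=34 g(7,1)=35 g(7,3)=21 g(7,5)=7 g(7,7)=1
t=8: g(8,-2)=48 g(8,0)=69 g(8,2)=56 g(8,4)=28 g(8,6)=8 g(8,8)=1
t=9: g(9,-3)=48 g(9,-1)=117 g(9,1)=125 g(9,3)=84 g(9,5)=36 g(9,7)=9 g(9,9)=1
t=10: g(10,-2)=165 g(10,0)=242 g(10,2)=209 g(10,4)=120 g(10,6)=45 g(10,8)=10 g(10,10)=1
t=11: g(11,-3)=165 g(11,-1)=407 g(11,1)=451 g(11,3)=329 g(11,5)=165 g(11,7)=55 g(11,9)=11 g(11,11)=1
t=12: g(12,-2)=572 g(12,0)=858 g(12,2)=780 g(12,4)=494 g(12,6)=220 g(12,8)=66 g(12,10)=12 g(12,12)=1
t=13: g(13,-3)=572 g(13,-1)=1430 g(13,1)=1638 g(13,3)=1274 g(13,5)=714 g(13,7)=286 g(13,9)=78 g(13,11)=13 g(13,13)=1
t=14: g(14,-2)=2002 g(14,0)=3068 g(14,2)=2912 g(14,4)=1988 g(14,6)=1000 g(14,8)=364 g(14,10)=91 g(14,12)=14 g(14,14)=1
t=15: g(15,-3)=2002 g(15,-1)=5070 g(15,1)=5980 g(15,3)=4900 g(15,5)=2988 g(15,7)=1364 g(15,9)=455 g(15,11)=105 g(15,13)=15 g(15,15)=1
t=16: g(16,-2)=7072 g(16,0)=11050 g(16,2)=10880 g(16,4)=7888 g(16,6)=4352 g(16,8)=1819 g(16,10)=560 g(16,12)=120 g(16,14)=16 g(16,16)=1
t=17: g(17,-3)=7072 g(17,-1)=18122 g(17,1)=21930 g(17,3)=18768 g(17,5)=12240 g(17,7)=6171 g(17,9)=2379 g(17,11)=680 g(17,13)=136 g(17,15)=17 g(17,17)=1
t=18: g(18,-2)=25194 g(18,0)=40052 g(18,2)=40698 g(18,4)=31008 g(18,6)=18411 g(18,8)=8550 g(18,10)=3059 g(18,12)=816 g(18,14)=153 g(18,16)=18 g(18,18)=1
t=19: g(19,-3)=25194 g(19,-1)=65246 g(19,1)=80750 g(19,3)=71706 g(19,5)=49419 g(19,7)=26961 g(19,9)=11609 g(19,11)=3875 g(19,13)=969 g(19,15)=171 g(19,17)=19 g(19,19)=1
t=20: g(20,-2)=90440 g(20,0)=145996 g(20,2)=152456 g(20,4)=121125 g(20,6)=76380 g(20,8)=38570 g(20,10)=15484 g(20,12)=4844 g(20,14)=1140 g(20,16)=190 g(20,18)=20 g(20,20)=1
t=21: g(21,-3)=90440 g(21,-1)=236436 g(21,1)=298452 g(21,3)=273581 g(21,5)=197505 g(21,7)=114950 g(21,9)=54054 g(21,11)=20328 g(21,13)=5984 g(21,15)=1330 g(21,17)=210 g(21,19)=21 g(21,21)=1
t=22: g(22,-2)=326876 g(22,0)=534888 g(22,2)=572033 g(22,4)=471086 g(22,6)=312455 g(22,8)=169004 g(22,10)=74382 g(22,12)=26312 g(22,14)=7314 g(22,16)=1540 g(22,18)=231 g(22,20)=22 g(22,22)=1
t=23: g(23,-3)=326876 g(23,-1)=861764 g(23,1)=1106921 g(23,3)=1043119 g(23,5)=783541 g(23,7)=481459 g(23,9)=243386 g(23,11)=100694 g(23,13)=33626 g(23,15)=8854 g(23,17)=1771 g(23,19)=253 g(23,21)=23 g(23,23)=1
t=24: g(24,-2)=1188640 g(24,0)=1968685 g(24,2)=2150040 g(24,4)=1826660 g(24,6)=1265000 g(24,8)=724845 g(24,10)=344080 g(24,12)=134320 g(24,14)=42480 g(24,16)=10625 g(24,18)=2024 g(24,20)=276 g(24,22)=24 g(24,24)=1
t=25: g(25,-3)=1188640 g(25,-1)=3157325 g(25,1)=4118725 g(25,3)=3976700 g(25,5)=3091660 g(25,7)=1989845 g(25,9)=1068925 g(25,11)=478400 g(25,13)=176800 g(25,15)=53105 g(25,17)=12649 g(25,19)=2300 g(25,21)=300 g(25,23)=25 g(25,25)=1
t=26: g(26,-2)=4345965 g(26,0)=7276050 g(26,2)=8095425 g(26,4)=7068360 g(26,6)=5081505 g(26,8)=3058770 g(26,10)=1547325 g(26,12)=655200 g(26,14)=229905 g(26,16)=65754 g(26,18)=14949 g(26,20)=2600 g(26,22)=325 g(26,24)=26 g(26,26)=1
t=27: g(27,-3)=4345965 g(27,-1)=11622015 g(27,1)=15371475 g(27,3)=15163785 g(27,5)=12149865 g(27,7)=8140275 g(27,9)=4606095 g(27,11)=2202525 g(27,13)=885105 g(27,15)=295659 g(27,17)=80703 g(27,19)=17549 g(27,21)=2925 g(27,23)=351 g(27,25)=27 g(27,27)=1
Paths never hitting -4: Σ_s g(27,s) = 74884320
Paths hitting -4: 2^27 - 74884320 = 59333408
P = 59333408/134217728 = 1854169/4194304

Answer: 1854169/4194304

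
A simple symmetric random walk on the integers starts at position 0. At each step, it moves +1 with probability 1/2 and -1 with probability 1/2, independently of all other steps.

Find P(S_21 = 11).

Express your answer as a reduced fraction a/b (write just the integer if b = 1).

To reach position 11 after 21 steps: need 16 steps of +1 and 5 of -1.
Favorable paths: C(21,16) = 20349
Total paths: 2^21 = 2097152
P = 20349/2097152 = 20349/2097152

Answer: 20349/2097152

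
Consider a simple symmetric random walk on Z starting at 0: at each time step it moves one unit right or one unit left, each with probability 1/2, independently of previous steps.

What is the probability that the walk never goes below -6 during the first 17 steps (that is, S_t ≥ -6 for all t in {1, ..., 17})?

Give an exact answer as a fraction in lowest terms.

Let f(t,s) = #length-t paths at position s with S_1..S_t all ≥ -6.
f(t,s) = f(t-1,s-1) + f(t-1,s+1) for s ≥ -6; f(t,s) = 0 for s < -6.
t=0: f(0,0)=1
t=1: f(1,-1)=1 f(1,1)=1
t=2: f(2,-2)=1 f(2,0)=2 f(2,2)=1
t=3: f(3,-3)=1 f(3,-1)=3 f(3,1)=3 f(3,3)=1
t=4: f(4,-4)=1 f(4,-2)=4 f(4,0)=6 f(4,2)=4 f(4,4)=1
t=5: f(5,-5)=1 f(5,-3)=5 f(5,-1)=10 f(5,1)=10 f(5,3)=5 f(5,5)=1
t=6: f(6,-6)=1 f(6,-4)=6 f(6,-2)=15 f(6,0)=20 f(6,2)=15 f(6,4)=6 f(6,6)=1
t=7: f(7,-5)=7 f(7,-3)=21 f(7,-1)=35 f(7,1)=35 f(7,3)=21 f(7,5)=7 f(7,7)=1
t=8: f(8,-6)=7 f(8,-4)=28 f(8,-2)=56 f(8,0)=70 f(8,2)=56 f(8,4)=28 f(8,6)=8 f(8,8)=1
t=9: f(9,-5)=35 f(9,-3)=84 f(9,-1)=126 f(9,1)=126 f(9,3)=84 f(9,5)=36 f(9,7)=9 f(9,9)=1
t=10: f(10,-6)=35 f(10,-4)=119 f(10,-2)=210 f(10,0)=252 f(10,2)=210 f(10,4)=120 f(10,6)=45 f(10,8)=10 f(10,10)=1
t=11: f(11,-5)=154 f(11,-3)=329 f(11,-1)=462 f(11,1)=462 f(11,3)=330 f(11,5)=165 f(11,7)=55 f(11,9)=11 f(11,11)=1
t=12: f(12,-6)=154 f(12,-4)=483 f(12,-2)=791 f(12,0)=924 f(12,2)=792 f(12,4)=495 f(12,6)=220 f(12,8)=66 f(12,10)=12 f(12,12)=1
t=13: f(13,-5)=637 f(13,-3)=1274 f(13,-1)=1715 f(13,1)=1716 f(13,3)=1287 f(13,5)=715 f(13,7)=286 f(13,9)=78 f(13,11)=13 f(13,13)=1
t=14: f(14,-6)=637 f(14,-4)=1911 f(14,-2)=2989 f(14,0)=3431 f(14,2)=3003 f(14,4)=2002 f(14,6)=1001 f(14,8)=364 f(14,10)=91 f(14,12)=14 f(14,14)=1
t=15: f(15,-5)=2548 f(15,-3)=4900 f(15,-1)=6420 f(15,1)=6434 f(15,3)=5005 f(15,5)=3003 f(15,7)=1365 f(15,9)=455 f(15,11)=105 f(15,13)=15 f(15,15)=1
t=16: f(16,-6)=2548 f(16,-4)=7448 f(16,-2)=11320 f(16,0)=12854 f(16,2)=11439 f(16,4)=8008 f(16,6)=4368 f(16,8)=1820 f(16,10)=560 f(16,12)=120 f(16,14)=16 f(16,16)=1
t=17: f(17,-5)=9996 f(17,-3)=18768 f(17,-1)=24174 f(17,1)=24293 f(17,3)=19447 f(17,5)=12376 f(17,7)=6188 f(17,9)=2380 f(17,11)=680 f(17,13)=136 f(17,15)=17 f(17,17)=1
Σ_s f(17,s) = 118456
P = 118456/131072 = 14807/16384

Answer: 14807/16384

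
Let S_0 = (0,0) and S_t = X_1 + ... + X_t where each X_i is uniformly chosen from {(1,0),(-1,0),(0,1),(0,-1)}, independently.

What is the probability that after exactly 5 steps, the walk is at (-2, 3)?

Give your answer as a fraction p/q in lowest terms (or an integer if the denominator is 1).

Answer: 5/512

Derivation:
Let h be the number of horizontal steps (so 5-h are vertical). To end at (-2,3) need (h-2)/2 right-steps and ((5-h)+3)/2 up-steps.
Sum over h with 2 ≤ h ≤ 2, h ≡ 0 (mod 2), 5-h ≡ 1 (mod 2):
h=2: C(5,2)·C(2,0)·C(3,3) = 10·1·1 = 10
Total favorable: 10
Total paths: 4^5 = 1024
P = 10/1024 = 5/512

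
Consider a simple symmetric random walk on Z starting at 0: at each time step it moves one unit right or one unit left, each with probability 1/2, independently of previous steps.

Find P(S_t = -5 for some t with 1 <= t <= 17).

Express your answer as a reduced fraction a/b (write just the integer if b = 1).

Answer: 7795/32768

Derivation:
Count via complement. Let g(t,s) = #length-t paths at position s with S_1..S_t all ≠ -5.
g(t,s) = g(t-1,s-1) + g(t-1,s+1) for s ≠ -5; g(t,-5) = 0.
t=0: g(0,0)=1
t=1: g(1,-1)=1 g(1,1)=1
t=2: g(2,-2)=1 g(2,0)=2 g(2,2)=1
t=3: g(3,-3)=1 g(3,-1)=3 g(3,1)=3 g(3,3)=1
t=4: g(4,-4)=1 g(4,-2)=4 g(4,0)=6 g(4,2)=4 g(4,4)=1
t=5: g(5,-3)=5 g(5,-1)=10 g(5,1)=10 g(5,3)=5 g(5,5)=1
t=6: g(6,-4)=5 g(6,-2)=15 g(6,0)=20 g(6,2)=15 g(6,4)=6 g(6,6)=1
t=7: g(7,-3)=20 g(7,-1)=35 g(7,1)=35 g(7,3)=21 g(7,5)=7 g(7,7)=1
t=8: g(8,-4)=20 g(8,-2)=55 g(8,0)=70 g(8,2)=56 g(8,4)=28 g(8,6)=8 g(8,8)=1
t=9: g(9,-3)=75 g(9,-1)=125 g(9,1)=126 g(9,3)=84 g(9,5)=36 g(9,7)=9 g(9,9)=1
t=10: g(10,-4)=75 g(10,-2)=200 g(10,0)=251 g(10,2)=210 g(10,4)=120 g(10,6)=45 g(10,8)=10 g(10,10)=1
t=11: g(11,-3)=275 g(11,-1)=451 g(11,1)=461 g(11,3)=330 g(11,5)=165 g(11,7)=55 g(11,9)=11 g(11,11)=1
t=12: g(12,-4)=275 g(12,-2)=726 g(12,0)=912 g(12,2)=791 g(12,4)=495 g(12,6)=220 g(12,8)=66 g(12,10)=12 g(12,12)=1
t=13: g(13,-3)=1001 g(13,-1)=1638 g(13,1)=1703 g(13,3)=1286 g(13,5)=715 g(13,7)=286 g(13,9)=78 g(13,11)=13 g(13,13)=1
t=14: g(14,-4)=1001 g(14,-2)=2639 g(14,0)=3341 g(14,2)=2989 g(14,4)=2001 g(14,6)=1001 g(14,8)=364 g(14,10)=91 g(14,12)=14 g(14,14)=1
t=15: g(15,-3)=3640 g(15,-1)=5980 g(15,1)=6330 g(15,3)=4990 g(15,5)=3002 g(15,7)=1365 g(15,9)=455 g(15,11)=105 g(15,13)=15 g(15,15)=1
t=16: g(16,-4)=3640 g(16,-2)=9620 g(16,0)=12310 g(16,2)=11320 g(16,4)=7992 g(16,6)=4367 g(16,8)=1820 g(16,10)=560 g(16,12)=120 g(16,14)=16 g(16,16)=1
t=17: g(17,-3)=13260 g(17,-1)=21930 g(17,1)=23630 g(17,3)=19312 g(17,5)=12359 g(17,7)=6187 g(17,9)=2380 g(17,11)=680 g(17,13)=136 g(17,15)=17 g(17,17)=1
Paths never hitting -5: Σ_s g(17,s) = 99892
Paths hitting -5: 2^17 - 99892 = 31180
P = 31180/131072 = 7795/32768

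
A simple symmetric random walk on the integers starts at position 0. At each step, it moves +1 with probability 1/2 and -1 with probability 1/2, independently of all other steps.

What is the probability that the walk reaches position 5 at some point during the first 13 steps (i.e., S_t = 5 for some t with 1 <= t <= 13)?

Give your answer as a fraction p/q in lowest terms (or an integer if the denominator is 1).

Count via complement. Let g(t,s) = #length-t paths at position s with S_1..S_t all ≠ 5.
g(t,s) = g(t-1,s-1) + g(t-1,s+1) for s ≠ 5; g(t,5) = 0.
t=0: g(0,0)=1
t=1: g(1,-1)=1 g(1,1)=1
t=2: g(2,-2)=1 g(2,0)=2 g(2,2)=1
t=3: g(3,-3)=1 g(3,-1)=3 g(3,1)=3 g(3,3)=1
t=4: g(4,-4)=1 g(4,-2)=4 g(4,0)=6 g(4,2)=4 g(4,4)=1
t=5: g(5,-5)=1 g(5,-3)=5 g(5,-1)=10 g(5,1)=10 g(5,3)=5
t=6: g(6,-6)=1 g(6,-4)=6 g(6,-2)=15 g(6,0)=20 g(6,2)=15 g(6,4)=5
t=7: g(7,-7)=1 g(7,-5)=7 g(7,-3)=21 g(7,-1)=35 g(7,1)=35 g(7,3)=20
t=8: g(8,-8)=1 g(8,-6)=8 g(8,-4)=28 g(8,-2)=56 g(8,0)=70 g(8,2)=55 g(8,4)=20
t=9: g(9,-9)=1 g(9,-7)=9 g(9,-5)=36 g(9,-3)=84 g(9,-1)=126 g(9,1)=125 g(9,3)=75
t=10: g(10,-10)=1 g(10,-8)=10 g(10,-6)=45 g(10,-4)=120 g(10,-2)=210 g(10,0)=251 g(10,2)=200 g(10,4)=75
t=11: g(11,-11)=1 g(11,-9)=11 g(11,-7)=55 g(11,-5)=165 g(11,-3)=330 g(11,-1)=461 g(11,1)=451 g(11,3)=275
t=12: g(12,-12)=1 g(12,-10)=12 g(12,-8)=66 g(12,-6)=220 g(12,-4)=495 g(12,-2)=791 g(12,0)=912 g(12,2)=726 g(12,4)=275
t=13: g(13,-13)=1 g(13,-11)=13 g(13,-9)=78 g(13,-7)=286 g(13,-5)=715 g(13,-3)=1286 g(13,-1)=1703 g(13,1)=1638 g(13,3)=1001
Paths never hitting 5: Σ_s g(13,s) = 6721
Paths hitting 5: 2^13 - 6721 = 1471
P = 1471/8192 = 1471/8192

Answer: 1471/8192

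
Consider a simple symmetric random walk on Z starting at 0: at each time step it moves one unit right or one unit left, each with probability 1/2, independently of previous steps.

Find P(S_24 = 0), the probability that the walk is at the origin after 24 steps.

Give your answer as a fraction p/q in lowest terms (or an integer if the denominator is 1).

Answer: 676039/4194304

Derivation:
To return to 0 after 24 steps: need exactly 12 steps of +1 and 12 of -1.
Favorable paths: C(24,12) = 2704156
Total paths: 2^24 = 16777216
P = 2704156/16777216 = 676039/4194304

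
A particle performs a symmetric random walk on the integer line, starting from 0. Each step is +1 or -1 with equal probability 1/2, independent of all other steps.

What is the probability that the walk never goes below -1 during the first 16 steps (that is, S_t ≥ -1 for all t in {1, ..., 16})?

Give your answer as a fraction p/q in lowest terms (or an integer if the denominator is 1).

Let f(t,s) = #length-t paths at position s with S_1..S_t all ≥ -1.
f(t,s) = f(t-1,s-1) + f(t-1,s+1) for s ≥ -1; f(t,s) = 0 for s < -1.
t=0: f(0,0)=1
t=1: f(1,-1)=1 f(1,1)=1
t=2: f(2,0)=2 f(2,2)=1
t=3: f(3,-1)=2 f(3,1)=3 f(3,3)=1
t=4: f(4,0)=5 f(4,2)=4 f(4,4)=1
t=5: f(5,-1)=5 f(5,1)=9 f(5,3)=5 f(5,5)=1
t=6: f(6,0)=14 f(6,2)=14 f(6,4)=6 f(6,6)=1
t=7: f(7,-1)=14 f(7,1)=28 f(7,3)=20 f(7,5)=7 f(7,7)=1
t=8: f(8,0)=42 f(8,2)=48 f(8,4)=27 f(8,6)=8 f(8,8)=1
t=9: f(9,-1)=42 f(9,1)=90 f(9,3)=75 f(9,5)=35 f(9,7)=9 f(9,9)=1
t=10: f(10,0)=132 f(10,2)=165 f(10,4)=110 f(10,6)=44 f(10,8)=10 f(10,10)=1
t=11: f(11,-1)=132 f(11,1)=297 f(11,3)=275 f(11,5)=154 f(11,7)=54 f(11,9)=11 f(11,11)=1
t=12: f(12,0)=429 f(12,2)=572 f(12,4)=429 f(12,6)=208 f(12,8)=65 f(12,10)=12 f(12,12)=1
t=13: f(13,-1)=429 f(13,1)=1001 f(13,3)=1001 f(13,5)=637 f(13,7)=273 f(13,9)=77 f(13,11)=13 f(13,13)=1
t=14: f(14,0)=1430 f(14,2)=2002 f(14,4)=1638 f(14,6)=910 f(14,8)=350 f(14,10)=90 f(14,12)=14 f(14,14)=1
t=15: f(15,-1)=1430 f(15,1)=3432 f(15,3)=3640 f(15,5)=2548 f(15,7)=1260 f(15,9)=440 f(15,11)=104 f(15,13)=15 f(15,15)=1
t=16: f(16,0)=4862 f(16,2)=7072 f(16,4)=6188 f(16,6)=3808 f(16,8)=1700 f(16,10)=544 f(16,12)=119 f(16,14)=16 f(16,16)=1
Σ_s f(16,s) = 24310
P = 24310/65536 = 12155/32768

Answer: 12155/32768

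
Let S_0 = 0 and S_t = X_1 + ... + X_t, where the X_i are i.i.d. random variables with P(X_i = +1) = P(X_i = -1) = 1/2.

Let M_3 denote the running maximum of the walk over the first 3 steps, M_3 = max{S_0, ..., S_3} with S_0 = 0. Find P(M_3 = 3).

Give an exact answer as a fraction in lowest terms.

Let M_3 = max(S_0,...,S_3). Use the reflection principle: for j ≥ 1, #{paths with M_3 ≥ j} = #{S_3 ≥ j} + #{S_3 ≥ j+1}.
By reflection, #{M_3 ≥ 3} = #{S_3 ≥ 3} + #{S_3 ≥ 4} = 1 + 0 = 1.
#{M_3 ≥ 4} = #{S_3 ≥ 4} + #{S_3 ≥ 5} = 0 + 0 = 0.
#{M_3 = 3} = 1 - 0 = 1.
P(M_3 = 3) = 1/8 = 1/8

Answer: 1/8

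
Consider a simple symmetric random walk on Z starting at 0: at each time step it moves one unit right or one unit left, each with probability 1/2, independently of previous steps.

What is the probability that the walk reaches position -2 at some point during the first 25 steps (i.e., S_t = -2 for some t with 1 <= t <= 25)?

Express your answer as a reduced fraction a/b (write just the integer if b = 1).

Count via complement. Let g(t,s) = #length-t paths at position s with S_1..S_t all ≠ -2.
g(t,s) = g(t-1,s-1) + g(t-1,s+1) for s ≠ -2; g(t,-2) = 0.
t=0: g(0,0)=1
t=1: g(1,-1)=1 g(1,1)=1
t=2: g(2,0)=2 g(2,2)=1
t=3: g(3,-1)=2 g(3,1)=3 g(3,3)=1
t=4: g(4,0)=5 g(4,2)=4 g(4,4)=1
t=5: g(5,-1)=5 g(5,1)=9 g(5,3)=5 g(5,5)=1
t=6: g(6,0)=14 g(6,2)=14 g(6,4)=6 g(6,6)=1
t=7: g(7,-1)=14 g(7,1)=28 g(7,3)=20 g(7,5)=7 g(7,7)=1
t=8: g(8,0)=42 g(8,2)=48 g(8,4)=27 g(8,6)=8 g(8,8)=1
t=9: g(9,-1)=42 g(9,1)=90 g(9,3)=75 g(9,5)=35 g(9,7)=9 g(9,9)=1
t=10: g(10,0)=132 g(10,2)=165 g(10,4)=110 g(10,6)=44 g(10,8)=10 g(10,10)=1
t=11: g(11,-1)=132 g(11,1)=297 g(11,3)=275 g(11,5)=154 g(11,7)=54 g(11,9)=11 g(11,11)=1
t=12: g(12,0)=429 g(12,2)=572 g(12,4)=429 g(12,6)=208 g(12,8)=65 g(12,10)=12 g(12,12)=1
t=13: g(13,-1)=429 g(13,1)=1001 g(13,3)=1001 g(13,5)=637 g(13,7)=273 g(13,9)=77 g(13,11)=13 g(13,13)=1
t=14: g(14,0)=1430 g(14,2)=2002 g(14,4)=1638 g(14,6)=910 g(14,8)=350 g(14,10)=90 g(14,12)=14 g(14,14)=1
t=15: g(15,-1)=1430 g(15,1)=3432 g(15,3)=3640 g(15,5)=2548 g(15,7)=1260 g(15,9)=440 g(15,11)=104 g(15,13)=15 g(15,15)=1
t=16: g(16,0)=4862 g(16,2)=7072 g(16,4)=6188 g(16,6)=3808 g(16,8)=1700 g(16,10)=544 g(16,12)=119 g(16,14)=16 g(16,16)=1
t=17: g(17,-1)=4862 g(17,1)=11934 g(17,3)=13260 g(17,5)=9996 g(17,7)=5508 g(17,9)=2244 g(17,11)=663 g(17,13)=135 g(17,15)=17 g(17,17)=1
t=18: g(18,0)=16796 g(18,2)=25194 g(18,4)=23256 g(18,6)=15504 g(18,8)=7752 g(18,10)=2907 g(18,12)=798 g(18,14)=152 g(18,16)=18 g(18,18)=1
t=19: g(19,-1)=16796 g(19,1)=41990 g(19,3)=48450 g(19,5)=38760 g(19,7)=23256 g(19,9)=10659 g(19,11)=3705 g(19,13)=950 g(19,15)=170 g(19,17)=19 g(19,19)=1
t=20: g(20,0)=58786 g(20,2)=90440 g(20,4)=87210 g(20,6)=62016 g(20,8)=33915 g(20,10)=14364 g(20,12)=4655 g(20,14)=1120 g(20,16)=189 g(20,18)=20 g(20,20)=1
t=21: g(21,-1)=58786 g(21,1)=149226 g(21,3)=177650 g(21,5)=149226 g(21,7)=95931 g(21,9)=48279 g(21,11)=19019 g(21,13)=5775 g(21,15)=1309 g(21,17)=209 g(21,19)=21 g(21,21)=1
t=22: g(22,0)=208012 g(22,2)=326876 g(22,4)=326876 g(22,6)=245157 g(22,8)=144210 g(22,10)=67298 g(22,12)=24794 g(22,14)=7084 g(22,16)=1518 g(22,18)=230 g(22,20)=22 g(22,22)=1
t=23: g(23,-1)=208012 g(23,1)=534888 g(23,3)=653752 g(23,5)=572033 g(23,7)=389367 g(23,9)=211508 g(23,11)=92092 g(23,13)=31878 g(23,15)=8602 g(23,17)=1748 g(23,19)=252 g(23,21)=23 g(23,23)=1
t=24: g(24,0)=742900 g(24,2)=1188640 g(24,4)=1225785 g(24,6)=961400 g(24,8)=600875 g(24,10)=303600 g(24,12)=123970 g(24,14)=40480 g(24,16)=10350 g(24,18)=2000 g(24,20)=275 g(24,22)=24 g(24,24)=1
t=25: g(25,-1)=742900 g(25,1)=1931540 g(25,3)=2414425 g(25,5)=2187185 g(25,7)=1562275 g(25,9)=904475 g(25,11)=427570 g(25,13)=164450 g(25,15)=50830 g(25,17)=12350 g(25,19)=2275 g(25,21)=299 g(25,23)=25 g(25,25)=1
Paths never hitting -2: Σ_s g(25,s) = 10400600
Paths hitting -2: 2^25 - 10400600 = 23153832
P = 23153832/33554432 = 2894229/4194304

Answer: 2894229/4194304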